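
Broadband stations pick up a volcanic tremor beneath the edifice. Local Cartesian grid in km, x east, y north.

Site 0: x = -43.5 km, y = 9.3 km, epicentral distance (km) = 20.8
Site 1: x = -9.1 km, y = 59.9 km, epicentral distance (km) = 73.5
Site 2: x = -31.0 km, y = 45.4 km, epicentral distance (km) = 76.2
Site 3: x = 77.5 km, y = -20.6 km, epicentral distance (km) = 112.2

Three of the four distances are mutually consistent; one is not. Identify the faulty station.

Solve using three stations at a time. Using Site 0, Site 1, Site 3 (subtract circle equations pairwise → linear system) gives (x, y) ≈ (-34.1, -9.2).
Distances from that point to each station vs reported:
  Site 0: calculated 20.7 vs reported 20.8 → residual 0.1 km
  Site 1: calculated 73.5 vs reported 73.5 → residual 0.0 km
  Site 2: calculated 54.7 vs reported 76.2 → residual 21.5 km
  Site 3: calculated 112.2 vs reported 112.2 → residual 0.0 km
Site 0, Site 1, Site 3 are mutually consistent (residuals ≈ 0); Site 2 is off by 21.5 km.

Site 2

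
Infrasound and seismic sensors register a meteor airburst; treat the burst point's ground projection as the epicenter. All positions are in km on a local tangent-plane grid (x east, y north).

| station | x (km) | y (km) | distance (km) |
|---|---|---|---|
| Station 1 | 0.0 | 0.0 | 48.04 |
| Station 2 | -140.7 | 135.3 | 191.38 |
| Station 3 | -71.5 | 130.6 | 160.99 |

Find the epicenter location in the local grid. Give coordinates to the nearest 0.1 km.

(-39.6, -27.2)

Circle about each station: x² + y² = 48.04²; (x + 140.7)² + (y − 135.3)² = 191.38²; (x + 71.5)² + (y − 130.6)² = 160.99².
Subtracting pairs of circle equations eliminates x²+y² and gives linear equations (the radical axes):
-281.4 x + 270.6 y = 3784.12
-143.0 x + 261.2 y = -1441.33
Solving the 2×2 system: x ≈ -39.6, y ≈ -27.2 km.
Check against Station 1 (with the unrounded x, y): √(x²+y²) = 48.04 ≈ 48.04 km. ✓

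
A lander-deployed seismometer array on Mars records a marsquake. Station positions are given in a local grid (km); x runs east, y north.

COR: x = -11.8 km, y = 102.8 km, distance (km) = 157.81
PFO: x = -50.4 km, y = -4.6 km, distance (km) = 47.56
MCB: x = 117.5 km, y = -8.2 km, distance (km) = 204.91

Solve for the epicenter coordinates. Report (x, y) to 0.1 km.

(-85.4, -36.8)

Circle about each station: (x + 11.8)² + (y − 102.8)² = 157.81²; (x + 50.4)² + (y + 4.6)² = 47.56²; (x − 117.5)² + (y + 8.2)² = 204.91².
Subtracting the COR equation from the PFO and MCB equations removes the quadratic terms:
-77.2 x − 214.8 y = 14496.28
258.6 x − 222.0 y = -13917.70
Solving the 2×2 system: x ≈ -85.4, y ≈ -36.8 km.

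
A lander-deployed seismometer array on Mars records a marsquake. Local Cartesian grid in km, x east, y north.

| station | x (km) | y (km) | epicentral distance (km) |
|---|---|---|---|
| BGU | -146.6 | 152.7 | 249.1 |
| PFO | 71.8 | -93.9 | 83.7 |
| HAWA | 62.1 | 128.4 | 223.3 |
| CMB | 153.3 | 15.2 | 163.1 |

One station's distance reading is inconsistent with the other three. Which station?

Solve using three stations at a time. Using BGU, PFO, CMB (subtract circle equations pairwise → linear system) gives (x, y) ≈ (2.5, -46.9).
Distances from that point to each station vs reported:
  BGU: calculated 249.1 vs reported 249.1 → residual 0.0 km
  PFO: calculated 83.8 vs reported 83.7 → residual 0.1 km
  HAWA: calculated 185.2 vs reported 223.3 → residual 38.1 km
  CMB: calculated 163.1 vs reported 163.1 → residual 0.0 km
BGU, PFO, CMB are mutually consistent (residuals ≈ 0); HAWA is off by 38.1 km.

HAWA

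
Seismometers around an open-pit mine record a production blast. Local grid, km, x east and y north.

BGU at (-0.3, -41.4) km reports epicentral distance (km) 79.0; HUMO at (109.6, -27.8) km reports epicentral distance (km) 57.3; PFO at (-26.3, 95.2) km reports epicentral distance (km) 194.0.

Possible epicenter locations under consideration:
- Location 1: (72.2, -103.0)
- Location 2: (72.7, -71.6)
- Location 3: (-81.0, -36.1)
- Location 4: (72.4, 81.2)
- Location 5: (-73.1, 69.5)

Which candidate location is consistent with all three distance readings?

For each candidate, compare |candidate − station| to the reported distance:
Location 1: residuals BGU 16.1, HUMO 26.7, PFO 27.3 → max 27.3 km
Location 2: residuals BGU 0.0, HUMO 0.0, PFO 0.0 → max 0.0 km
Location 3: residuals BGU 1.9, HUMO 133.5, PFO 51.8 → max 133.5 km
Location 4: residuals BGU 63.5, HUMO 57.9, PFO 94.3 → max 94.3 km
Location 5: residuals BGU 53.7, HUMO 149.7, PFO 140.6 → max 149.7 km
Only Location 2 has all residuals ≈ 0.

Location 2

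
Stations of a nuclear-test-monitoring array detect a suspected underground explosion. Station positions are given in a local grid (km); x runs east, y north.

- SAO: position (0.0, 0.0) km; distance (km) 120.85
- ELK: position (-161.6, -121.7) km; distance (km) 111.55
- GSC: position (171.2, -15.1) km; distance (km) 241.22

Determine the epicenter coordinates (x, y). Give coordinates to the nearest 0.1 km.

-50.7 km east, -109.7 km north

Circle about each station: x² + y² = 120.85²; (x + 161.6)² + (y + 121.7)² = 111.55²; (x − 171.2)² + (y + 15.1)² = 241.22².
Subtracting pairs of circle equations eliminates x²+y² and gives linear equations (the radical axes):
-323.2 x − 243.4 y = 43086.77
342.4 x − 30.2 y = -14044.92
Solving the 2×2 system: x ≈ -50.7, y ≈ -109.7 km.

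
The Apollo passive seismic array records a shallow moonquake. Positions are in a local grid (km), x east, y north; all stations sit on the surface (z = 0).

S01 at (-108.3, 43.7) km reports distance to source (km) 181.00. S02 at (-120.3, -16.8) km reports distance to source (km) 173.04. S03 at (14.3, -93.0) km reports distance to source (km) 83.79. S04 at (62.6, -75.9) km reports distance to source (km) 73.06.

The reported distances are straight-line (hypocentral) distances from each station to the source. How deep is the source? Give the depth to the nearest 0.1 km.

z ≈ 59.9 km

Each station gives a sphere (x−x_i)² + (y−y_i)² + z² = d_i² (stations at z=0).
Subtracting the S01 sphere from S02 and S03: z² cancels, leaving linear equations in x and y:
-24.0 x − 121.0 y = 3933.91
245.2 x − 273.4 y = 20955.15
Solving: x ≈ 40.298, y ≈ -40.505 km (keep extra digits for the depth step; rounded: 40.3, -40.5).
Then from the S01 sphere: z² = 181.00² − (x + 108.3)² − (y − 43.7)² with x = 40.298, y = -40.505, so z ≈ 59.910 ≈ 59.9 km.
Check against S04 (with the unrounded solution): distance 73.07 ≈ 73.06 km. ✓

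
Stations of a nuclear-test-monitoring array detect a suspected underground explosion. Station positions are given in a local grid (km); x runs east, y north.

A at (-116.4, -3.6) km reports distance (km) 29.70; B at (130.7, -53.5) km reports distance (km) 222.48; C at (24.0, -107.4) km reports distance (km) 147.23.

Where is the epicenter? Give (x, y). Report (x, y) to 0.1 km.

x ≈ -87.8 km, y ≈ -11.6 km

Circle about each station: (x + 116.4)² + (y + 3.6)² = 29.70²; (x − 130.7)² + (y + 53.5)² = 222.48²; (x − 24.0)² + (y + 107.4)² = 147.23².
Subtracting pairs of circle equations eliminates x²+y² and gives linear equations (the radical axes):
494.2 x − 99.8 y = -42232.44
280.8 x − 207.6 y = -22245.74
Solving the 2×2 system: x ≈ -87.8, y ≈ -11.6 km.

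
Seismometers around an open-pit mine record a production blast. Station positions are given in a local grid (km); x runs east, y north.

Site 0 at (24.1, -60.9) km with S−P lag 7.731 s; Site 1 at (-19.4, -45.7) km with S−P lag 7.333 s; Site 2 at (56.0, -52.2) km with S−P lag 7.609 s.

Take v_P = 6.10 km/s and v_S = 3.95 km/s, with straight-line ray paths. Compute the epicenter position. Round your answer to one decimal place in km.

Distance from S−P lag: d = Δt · v_P v_S / (v_P − v_S) = Δt · (6.10·3.95)/(6.10−3.95) ≈ 11.2070·Δt.
So d_Site 0 = 86.64, d_Site 1 = 82.18, d_Site 2 = 85.27 km.
Circle about each station: (x − 24.1)² + (y + 60.9)² = 86.64²; (x + 19.4)² + (y + 45.7)² = 82.18²; (x − 56.0)² + (y + 52.2)² = 85.27².
Subtracting the Site 0 equation from the Site 1 and Site 2 equations removes the quadratic terms:
-87.0 x + 30.4 y = -1071.83
63.8 x + 17.4 y = 1806.74
Solving the 2×2 system: x ≈ 21.3, y ≈ 25.7 km.
Check against Site 0 (with the unrounded x, y): √((x − 24.1)²+(y + 60.9)²) = 86.66 ≈ 86.64 km. ✓

x ≈ 21.3 km, y ≈ 25.7 km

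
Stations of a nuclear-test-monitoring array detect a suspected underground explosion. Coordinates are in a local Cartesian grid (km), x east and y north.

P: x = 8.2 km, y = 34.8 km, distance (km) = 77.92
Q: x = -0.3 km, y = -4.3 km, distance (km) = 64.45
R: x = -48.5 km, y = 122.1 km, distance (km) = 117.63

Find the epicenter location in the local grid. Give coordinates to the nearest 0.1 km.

Circle about each station: (x − 8.2)² + (y − 34.8)² = 77.92²; (x + 0.3)² + (y + 4.3)² = 64.45²; (x + 48.5)² + (y − 122.1)² = 117.63².
Subtracting the P equation from the Q and R equations removes the quadratic terms:
-17.0 x − 78.2 y = 658.02
-113.4 x + 174.6 y = 8217.09
Solving the 2×2 system: x ≈ -64.0, y ≈ 5.5 km.
Check against P (with the unrounded x, y): √((x − 8.2)²+(y − 34.8)²) = 77.92 ≈ 77.92 km. ✓

x ≈ -64.0 km, y ≈ 5.5 km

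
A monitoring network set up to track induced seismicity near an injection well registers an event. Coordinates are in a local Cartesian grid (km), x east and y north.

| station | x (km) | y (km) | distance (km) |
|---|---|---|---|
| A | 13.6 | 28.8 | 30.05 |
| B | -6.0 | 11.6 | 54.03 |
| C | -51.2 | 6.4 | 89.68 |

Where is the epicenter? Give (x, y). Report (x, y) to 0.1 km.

Circle about each station: (x − 13.6)² + (y − 28.8)² = 30.05²; (x + 6.0)² + (y − 11.6)² = 54.03²; (x + 51.2)² + (y − 6.4)² = 89.68².
Subtracting pairs of circle equations eliminates x²+y² and gives linear equations (the radical axes):
-39.2 x − 34.4 y = -2860.08
-129.6 x − 44.8 y = -5491.50
Solving the 2×2 system: x ≈ 22.5, y ≈ 57.5 km.
Check against A (with the unrounded x, y): √((x − 13.6)²+(y − 28.8)²) = 30.06 ≈ 30.05 km. ✓

(22.5, 57.5)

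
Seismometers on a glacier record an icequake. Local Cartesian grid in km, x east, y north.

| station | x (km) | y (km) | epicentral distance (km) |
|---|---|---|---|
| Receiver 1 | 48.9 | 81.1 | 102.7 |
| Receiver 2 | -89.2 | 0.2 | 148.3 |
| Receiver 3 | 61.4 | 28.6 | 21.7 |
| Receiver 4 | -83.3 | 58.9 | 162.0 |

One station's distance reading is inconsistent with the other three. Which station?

Solve using three stations at a time. Using Receiver 1, Receiver 2, Receiver 4 (subtract circle equations pairwise → linear system) gives (x, y) ≈ (57.5, -21.1).
Distances from that point to each station vs reported:
  Receiver 1: calculated 102.6 vs reported 102.7 → residual 0.1 km
  Receiver 2: calculated 148.2 vs reported 148.3 → residual 0.1 km
  Receiver 3: calculated 49.9 vs reported 21.7 → residual 28.2 km
  Receiver 4: calculated 161.9 vs reported 162.0 → residual 0.1 km
Receiver 1, Receiver 2, Receiver 4 are mutually consistent (residuals ≈ 0); Receiver 3 is off by 28.2 km.

Receiver 3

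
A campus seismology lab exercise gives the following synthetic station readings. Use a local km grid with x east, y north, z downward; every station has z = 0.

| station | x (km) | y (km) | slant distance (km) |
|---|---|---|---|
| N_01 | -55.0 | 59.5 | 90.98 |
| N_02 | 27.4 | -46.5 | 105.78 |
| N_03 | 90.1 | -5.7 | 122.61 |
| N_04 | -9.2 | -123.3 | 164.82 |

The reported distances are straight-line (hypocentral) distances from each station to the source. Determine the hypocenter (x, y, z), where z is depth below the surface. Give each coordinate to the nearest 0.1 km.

(-6.0, 26.3, 69.1)

Each station gives a sphere (x−x_i)² + (y−y_i)² + z² = d_i² (stations at z=0).
Subtracting the N_01 sphere from N_02 and N_03: z² cancels, leaving linear equations in x and y:
164.8 x − 212.0 y = -6564.29
290.2 x − 130.4 y = -5170.60
Solving: x ≈ -6.000, y ≈ 26.300 km (keep extra digits for the depth step; rounded: -6.0, 26.3).
Then from the N_01 sphere: z² = 90.98² − (x + 55.0)² − (y − 59.5)² with x = -6.000, y = 26.300, so z ≈ 69.095 ≈ 69.1 km.
Check against N_04 (with the unrounded solution): distance 164.82 ≈ 164.82 km. ✓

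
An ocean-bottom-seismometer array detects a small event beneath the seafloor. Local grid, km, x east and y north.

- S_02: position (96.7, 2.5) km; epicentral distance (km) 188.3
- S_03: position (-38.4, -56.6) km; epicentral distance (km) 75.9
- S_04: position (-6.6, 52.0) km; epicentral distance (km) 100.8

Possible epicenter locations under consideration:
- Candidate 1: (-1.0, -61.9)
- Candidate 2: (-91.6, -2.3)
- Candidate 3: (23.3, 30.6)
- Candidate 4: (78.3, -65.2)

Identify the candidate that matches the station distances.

Candidate 2

For each candidate, compare |candidate − station| to the reported distance:
Candidate 1: residuals S_02 71.3, S_03 38.1, S_04 13.2 → max 71.3 km
Candidate 2: residuals S_02 0.1, S_03 0.1, S_04 0.1 → max 0.1 km
Candidate 3: residuals S_02 109.7, S_03 30.9, S_04 64.0 → max 109.7 km
Candidate 4: residuals S_02 118.1, S_03 41.1, S_04 43.9 → max 118.1 km
Only Candidate 2 has all residuals ≈ 0.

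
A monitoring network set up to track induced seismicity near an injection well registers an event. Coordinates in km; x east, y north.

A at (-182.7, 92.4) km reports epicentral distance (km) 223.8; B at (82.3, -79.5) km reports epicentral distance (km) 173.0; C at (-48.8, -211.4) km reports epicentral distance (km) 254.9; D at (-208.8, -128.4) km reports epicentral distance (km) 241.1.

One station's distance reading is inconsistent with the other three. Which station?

Solve using three stations at a time. Using B, C, D (subtract circle equations pairwise → linear system) gives (x, y) ≈ (-39.6, 43.4).
Distances from that point to each station vs reported:
  A: calculated 151.3 vs reported 223.8 → residual 72.5 km
  B: calculated 173.0 vs reported 173.0 → residual 0.0 km
  C: calculated 254.9 vs reported 254.9 → residual 0.0 km
  D: calculated 241.1 vs reported 241.1 → residual 0.0 km
B, C, D are mutually consistent (residuals ≈ 0); A is off by 72.5 km.

A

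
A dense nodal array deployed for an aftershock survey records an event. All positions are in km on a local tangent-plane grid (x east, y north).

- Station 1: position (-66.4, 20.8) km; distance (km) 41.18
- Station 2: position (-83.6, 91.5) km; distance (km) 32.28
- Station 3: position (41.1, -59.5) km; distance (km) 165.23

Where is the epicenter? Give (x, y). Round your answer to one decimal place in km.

Circle about each station: (x + 66.4)² + (y − 20.8)² = 41.18²; (x + 83.6)² + (y − 91.5)² = 32.28²; (x − 41.1)² + (y + 59.5)² = 165.23².
Subtracting pairs of circle equations eliminates x²+y² and gives linear equations (the radical axes):
-34.4 x + 141.4 y = 11173.40
215.0 x − 160.6 y = -25217.30
Solving the 2×2 system: x ≈ -71.2, y ≈ 61.7 km.
Check against Station 1 (with the unrounded x, y): √((x + 66.4)²+(y − 20.8)²) = 41.18 ≈ 41.18 km. ✓

x ≈ -71.2 km, y ≈ 61.7 km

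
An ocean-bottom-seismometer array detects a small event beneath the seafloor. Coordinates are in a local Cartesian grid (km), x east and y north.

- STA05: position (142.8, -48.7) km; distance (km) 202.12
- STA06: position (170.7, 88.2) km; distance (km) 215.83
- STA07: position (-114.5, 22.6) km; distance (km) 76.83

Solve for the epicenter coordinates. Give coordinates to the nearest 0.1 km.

Circle about each station: (x − 142.8)² + (y + 48.7)² = 202.12²; (x − 170.7)² + (y − 88.2)² = 215.83²; (x + 114.5)² + (y − 22.6)² = 76.83².
Subtracting the STA05 equation from the STA06 and STA07 equations removes the quadratic terms:
55.8 x + 273.8 y = 8424.11
-514.6 x + 142.6 y = 25807.13
Solving the 2×2 system: x ≈ -39.4, y ≈ 38.8 km.

(-39.4, 38.8)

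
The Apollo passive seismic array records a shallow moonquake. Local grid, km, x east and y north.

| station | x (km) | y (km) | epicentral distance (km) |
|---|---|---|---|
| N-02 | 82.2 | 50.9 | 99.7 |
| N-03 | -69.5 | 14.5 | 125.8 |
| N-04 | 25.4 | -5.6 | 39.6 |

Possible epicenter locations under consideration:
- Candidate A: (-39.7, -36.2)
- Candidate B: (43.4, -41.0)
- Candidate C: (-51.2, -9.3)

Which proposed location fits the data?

For each candidate, compare |candidate − station| to the reported distance:
Candidate A: residuals N-02 50.1, N-03 67.0, N-04 32.3 → max 67.0 km
Candidate B: residuals N-02 0.1, N-03 0.0, N-04 0.1 → max 0.1 km
Candidate C: residuals N-02 46.7, N-03 95.8, N-04 37.1 → max 95.8 km
Only Candidate B has all residuals ≈ 0.

Candidate B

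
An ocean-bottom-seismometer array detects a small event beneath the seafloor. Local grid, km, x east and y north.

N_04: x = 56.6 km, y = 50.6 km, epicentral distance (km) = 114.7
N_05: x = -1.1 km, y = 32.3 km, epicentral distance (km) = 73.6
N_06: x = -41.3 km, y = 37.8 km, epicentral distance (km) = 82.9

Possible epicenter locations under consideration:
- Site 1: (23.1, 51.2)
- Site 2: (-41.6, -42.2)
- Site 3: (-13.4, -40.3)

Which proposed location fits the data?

For each candidate, compare |candidate − station| to the reported distance:
Site 1: residuals N_04 81.2, N_05 42.9, N_06 17.1 → max 81.2 km
Site 2: residuals N_04 20.4, N_05 11.2, N_06 2.9 → max 20.4 km
Site 3: residuals N_04 0.0, N_05 0.0, N_06 0.0 → max 0.0 km
Only Site 3 has all residuals ≈ 0.

Site 3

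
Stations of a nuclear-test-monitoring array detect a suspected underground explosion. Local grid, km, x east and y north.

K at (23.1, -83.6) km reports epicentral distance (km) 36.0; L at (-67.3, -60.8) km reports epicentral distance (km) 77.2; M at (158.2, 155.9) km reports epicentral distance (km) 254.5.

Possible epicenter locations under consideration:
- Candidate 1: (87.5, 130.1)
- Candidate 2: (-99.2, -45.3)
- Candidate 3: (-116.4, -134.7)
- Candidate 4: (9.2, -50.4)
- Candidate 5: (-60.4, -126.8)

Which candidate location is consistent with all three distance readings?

Candidate 4

For each candidate, compare |candidate − station| to the reported distance:
Candidate 1: residuals K 187.2, L 168.6, M 179.2 → max 187.2 km
Candidate 2: residuals K 92.2, L 41.7, M 72.2 → max 92.2 km
Candidate 3: residuals K 112.6, L 11.5, M 145.3 → max 145.3 km
Candidate 4: residuals K 0.0, L 0.0, M 0.0 → max 0.0 km
Candidate 5: residuals K 58.0, L 10.8, M 102.9 → max 102.9 km
Only Candidate 4 has all residuals ≈ 0.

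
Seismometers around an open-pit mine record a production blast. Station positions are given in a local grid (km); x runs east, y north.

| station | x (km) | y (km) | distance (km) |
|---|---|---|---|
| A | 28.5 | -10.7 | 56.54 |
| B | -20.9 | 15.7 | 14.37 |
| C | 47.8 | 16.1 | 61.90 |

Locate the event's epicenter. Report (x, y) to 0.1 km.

x ≈ -13.0 km, y ≈ 27.7 km

Circle about each station: (x − 28.5)² + (y + 10.7)² = 56.54²; (x + 20.9)² + (y − 15.7)² = 14.37²; (x − 47.8)² + (y − 16.1)² = 61.90².
Subtracting pairs of circle equations eliminates x²+y² and gives linear equations (the radical axes):
-98.8 x + 52.8 y = 2746.83
38.6 x + 53.6 y = 982.47
Solving the 2×2 system: x ≈ -13.0, y ≈ 27.7 km.
Check against A (with the unrounded x, y): √((x − 28.5)²+(y + 10.7)²) = 56.54 ≈ 56.54 km. ✓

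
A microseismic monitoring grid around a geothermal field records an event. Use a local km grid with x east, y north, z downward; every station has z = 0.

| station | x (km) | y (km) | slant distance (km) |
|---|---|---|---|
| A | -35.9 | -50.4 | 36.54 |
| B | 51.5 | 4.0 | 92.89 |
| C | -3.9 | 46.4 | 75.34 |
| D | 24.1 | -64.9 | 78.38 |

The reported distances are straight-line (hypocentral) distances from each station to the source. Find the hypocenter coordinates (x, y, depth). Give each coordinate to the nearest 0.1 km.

x ≈ -36.6 km, y ≈ -18.9 km, depth ≈ 18.5 km

Each station gives a sphere (x−x_i)² + (y−y_i)² + z² = d_i² (stations at z=0).
Subtracting the A sphere from B and C: z² cancels, leaving linear equations in x and y:
174.8 x + 108.8 y = -8454.10
64.0 x + 193.6 y = -6001.74
Solving: x ≈ -36.599, y ≈ -18.902 km (keep extra digits for the depth step; rounded: -36.6, -18.9).
Then from the A sphere: z² = 36.54² − (x + 35.9)² − (y + 50.4)² with x = -36.599, y = -18.902, so z ≈ 18.508 ≈ 18.5 km.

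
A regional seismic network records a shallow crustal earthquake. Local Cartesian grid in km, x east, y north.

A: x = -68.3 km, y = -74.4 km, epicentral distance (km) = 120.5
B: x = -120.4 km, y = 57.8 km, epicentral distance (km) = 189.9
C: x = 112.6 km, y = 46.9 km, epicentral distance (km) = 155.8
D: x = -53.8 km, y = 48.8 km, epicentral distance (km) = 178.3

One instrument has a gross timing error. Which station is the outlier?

B

Solve using three stations at a time. Using A, C, D (subtract circle equations pairwise → linear system) gives (x, y) ≈ (50.3, -96.0).
Distances from that point to each station vs reported:
  A: calculated 120.6 vs reported 120.5 → residual 0.1 km
  B: calculated 229.8 vs reported 189.9 → residual 39.9 km
  C: calculated 155.9 vs reported 155.8 → residual 0.1 km
  D: calculated 178.4 vs reported 178.3 → residual 0.1 km
A, C, D are mutually consistent (residuals ≈ 0); B is off by 39.9 km.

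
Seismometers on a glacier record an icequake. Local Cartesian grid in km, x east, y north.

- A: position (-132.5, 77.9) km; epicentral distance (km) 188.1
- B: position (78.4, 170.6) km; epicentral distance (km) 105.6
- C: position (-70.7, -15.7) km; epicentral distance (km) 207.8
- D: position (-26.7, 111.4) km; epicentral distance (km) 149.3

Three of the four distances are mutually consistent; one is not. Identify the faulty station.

Solve using three stations at a time. Using B, C, D (subtract circle equations pairwise → linear system) gives (x, y) ≈ (117.4, 72.5).
Distances from that point to each station vs reported:
  A: calculated 250.0 vs reported 188.1 → residual 61.9 km
  B: calculated 105.5 vs reported 105.6 → residual 0.1 km
  C: calculated 207.8 vs reported 207.8 → residual 0.0 km
  D: calculated 149.3 vs reported 149.3 → residual 0.0 km
B, C, D are mutually consistent (residuals ≈ 0); A is off by 61.9 km.

A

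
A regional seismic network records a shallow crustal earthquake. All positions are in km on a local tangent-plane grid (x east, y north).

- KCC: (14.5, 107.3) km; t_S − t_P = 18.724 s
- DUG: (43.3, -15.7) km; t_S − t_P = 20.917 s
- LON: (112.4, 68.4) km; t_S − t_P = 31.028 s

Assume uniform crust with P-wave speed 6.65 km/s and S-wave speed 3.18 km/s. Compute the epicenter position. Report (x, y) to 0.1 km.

-73.7 km east, 34.9 km north

Distance from S−P lag: d = Δt · v_P v_S / (v_P − v_S) = Δt · (6.65·3.18)/(6.65−3.18) ≈ 6.0942·Δt.
So d_KCC = 114.11, d_DUG = 127.47, d_LON = 189.09 km.
Circle about each station: (x − 14.5)² + (y − 107.3)² = 114.11²; (x − 43.3)² + (y + 15.7)² = 127.47²; (x − 112.4)² + (y − 68.4)² = 189.09².
Subtracting the KCC equation from the DUG and LON equations removes the quadratic terms:
57.6 x − 246.0 y = -12829.67
195.8 x − 77.8 y = -17145.16
Solving the 2×2 system: x ≈ -73.7, y ≈ 34.9 km.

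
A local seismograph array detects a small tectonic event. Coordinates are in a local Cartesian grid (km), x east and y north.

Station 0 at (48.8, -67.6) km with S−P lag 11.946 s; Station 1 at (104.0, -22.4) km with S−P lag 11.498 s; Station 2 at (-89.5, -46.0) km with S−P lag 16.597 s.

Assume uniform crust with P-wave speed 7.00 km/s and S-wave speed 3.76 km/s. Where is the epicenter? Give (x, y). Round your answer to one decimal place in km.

x ≈ 24.3 km, y ≈ 26.3 km

Distance from S−P lag: d = Δt · v_P v_S / (v_P − v_S) = Δt · (7.00·3.76)/(7.00−3.76) ≈ 8.1235·Δt.
So d_Station 0 = 97.04, d_Station 1 = 93.40, d_Station 2 = 134.83 km.
Circle about each station: (x − 48.8)² + (y + 67.6)² = 97.04²; (x − 104.0)² + (y + 22.4)² = 93.40²; (x + 89.5)² + (y + 46.0)² = 134.83².
Subtracting pairs of circle equations eliminates x²+y² and gives linear equations (the radical axes):
110.4 x + 90.4 y = 5059.76
-276.6 x + 43.2 y = -5587.32
Solving the 2×2 system: x ≈ 24.3, y ≈ 26.3 km.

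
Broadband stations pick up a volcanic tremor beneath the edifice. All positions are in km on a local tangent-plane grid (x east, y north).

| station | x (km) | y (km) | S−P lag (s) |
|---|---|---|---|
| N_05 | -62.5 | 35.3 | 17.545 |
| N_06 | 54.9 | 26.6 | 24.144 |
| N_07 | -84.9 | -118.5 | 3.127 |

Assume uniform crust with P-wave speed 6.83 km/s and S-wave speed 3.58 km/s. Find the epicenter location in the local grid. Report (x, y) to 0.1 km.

Distance from S−P lag: d = Δt · v_P v_S / (v_P − v_S) = Δt · (6.83·3.58)/(6.83−3.58) ≈ 7.5235·Δt.
So d_N_05 = 132.00, d_N_06 = 181.65, d_N_07 = 23.53 km.
Circle about each station: (x + 62.5)² + (y − 35.3)² = 132.00²; (x − 54.9)² + (y − 26.6)² = 181.65²; (x + 84.9)² + (y + 118.5)² = 23.53².
Subtracting pairs of circle equations eliminates x²+y² and gives linear equations (the radical axes):
234.8 x − 17.4 y = -17003.49
-44.8 x − 307.6 y = 32968.26
Solving the 2×2 system: x ≈ -79.5, y ≈ -95.6 km.

x ≈ -79.5 km, y ≈ -95.6 km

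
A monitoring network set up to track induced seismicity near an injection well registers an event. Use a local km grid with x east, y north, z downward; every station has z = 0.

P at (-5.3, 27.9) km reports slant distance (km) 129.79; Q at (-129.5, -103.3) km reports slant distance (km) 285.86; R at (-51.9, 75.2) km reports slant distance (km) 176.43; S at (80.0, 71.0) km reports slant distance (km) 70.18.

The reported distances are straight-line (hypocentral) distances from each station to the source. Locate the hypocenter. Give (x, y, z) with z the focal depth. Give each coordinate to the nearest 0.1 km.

(112.3, 39.4, 53.7)

Each station gives a sphere (x−x_i)² + (y−y_i)² + z² = d_i² (stations at z=0).
Subtracting the P sphere from Q and R: z² cancels, leaving linear equations in x and y:
-248.4 x − 262.4 y = -38235.86
-93.2 x + 94.6 y = -6739.95
Solving: x ≈ 112.308, y ≈ 39.400 km (keep extra digits for the depth step; rounded: 112.3, 39.4).
Then from the P sphere: z² = 129.79² − (x + 5.3)² − (y − 27.9)² with x = 112.308, y = 39.400, so z ≈ 53.680 ≈ 53.7 km.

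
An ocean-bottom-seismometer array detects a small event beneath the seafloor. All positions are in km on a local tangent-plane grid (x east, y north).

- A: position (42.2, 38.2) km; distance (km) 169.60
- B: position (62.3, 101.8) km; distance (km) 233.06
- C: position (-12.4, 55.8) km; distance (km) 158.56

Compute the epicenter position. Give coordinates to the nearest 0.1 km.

x ≈ -63.8 km, y ≈ -94.2 km

Circle about each station: (x − 42.2)² + (y − 38.2)² = 169.60²; (x − 62.3)² + (y − 101.8)² = 233.06²; (x + 12.4)² + (y − 55.8)² = 158.56².
Subtracting the A equation from the B and C equations removes the quadratic terms:
40.2 x + 127.2 y = -14548.35
-109.2 x + 35.2 y = 3650.21
Solving the 2×2 system: x ≈ -63.8, y ≈ -94.2 km.
Check against A (with the unrounded x, y): √((x − 42.2)²+(y − 38.2)²) = 169.61 ≈ 169.60 km. ✓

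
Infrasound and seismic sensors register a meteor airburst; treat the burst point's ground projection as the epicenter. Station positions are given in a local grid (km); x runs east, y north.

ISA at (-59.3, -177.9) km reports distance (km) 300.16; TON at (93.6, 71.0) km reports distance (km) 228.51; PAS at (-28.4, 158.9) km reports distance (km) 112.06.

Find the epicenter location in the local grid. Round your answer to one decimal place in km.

x ≈ -130.9 km, y ≈ 113.6 km

Circle about each station: (x + 59.3)² + (y + 177.9)² = 300.16²; (x − 93.6)² + (y − 71.0)² = 228.51²; (x + 28.4)² + (y − 158.9)² = 112.06².
Subtracting pairs of circle equations eliminates x²+y² and gives linear equations (the radical axes):
305.8 x + 497.8 y = 16516.27
61.8 x + 673.6 y = 68429.45
Solving the 2×2 system: x ≈ -130.9, y ≈ 113.6 km.
Check against ISA (with the unrounded x, y): √((x + 59.3)²+(y + 177.9)²) = 300.17 ≈ 300.16 km. ✓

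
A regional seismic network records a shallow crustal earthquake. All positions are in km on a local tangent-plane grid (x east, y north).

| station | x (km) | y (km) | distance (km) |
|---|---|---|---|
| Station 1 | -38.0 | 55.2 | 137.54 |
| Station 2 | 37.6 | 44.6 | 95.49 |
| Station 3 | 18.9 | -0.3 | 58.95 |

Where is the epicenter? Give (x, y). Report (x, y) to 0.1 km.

50.6 km east, -50.0 km north

Circle about each station: (x + 38.0)² + (y − 55.2)² = 137.54²; (x − 37.6)² + (y − 44.6)² = 95.49²; (x − 18.9)² + (y + 0.3)² = 58.95².
Subtracting the Station 1 equation from the Station 2 and Station 3 equations removes the quadratic terms:
151.2 x − 21.2 y = 8710.79
113.8 x − 111.0 y = 11308.41
Solving the 2×2 system: x ≈ 50.6, y ≈ -50.0 km.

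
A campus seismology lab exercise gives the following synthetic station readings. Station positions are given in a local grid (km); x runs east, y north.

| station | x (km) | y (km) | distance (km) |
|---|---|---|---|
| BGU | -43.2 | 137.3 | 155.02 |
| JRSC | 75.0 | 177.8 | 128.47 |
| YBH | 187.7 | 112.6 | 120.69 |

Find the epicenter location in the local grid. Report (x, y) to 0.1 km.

84.7 km east, 49.7 km north

Circle about each station: (x + 43.2)² + (y − 137.3)² = 155.02²; (x − 75.0)² + (y − 177.8)² = 128.47²; (x − 187.7)² + (y − 112.6)² = 120.69².
Subtracting the BGU equation from the JRSC and YBH equations removes the quadratic terms:
236.4 x + 81.0 y = 24046.97
461.8 x − 49.4 y = 36657.64
Solving the 2×2 system: x ≈ 84.7, y ≈ 49.7 km.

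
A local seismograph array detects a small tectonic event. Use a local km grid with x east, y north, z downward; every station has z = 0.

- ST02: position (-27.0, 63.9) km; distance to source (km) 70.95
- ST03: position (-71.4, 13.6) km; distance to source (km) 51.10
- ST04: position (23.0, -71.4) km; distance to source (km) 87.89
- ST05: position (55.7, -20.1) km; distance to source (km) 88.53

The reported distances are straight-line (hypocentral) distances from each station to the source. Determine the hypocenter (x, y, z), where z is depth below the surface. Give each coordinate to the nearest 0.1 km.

Each station gives a sphere (x−x_i)² + (y−y_i)² + z² = d_i² (stations at z=0).
Subtracting the ST02 sphere from ST03 and ST04: z² cancels, leaving linear equations in x and y:
-88.8 x − 100.6 y = 2893.40
100.0 x − 270.6 y = -1876.00
Solving: x ≈ -28.504, y ≈ -3.601 km (keep extra digits for the depth step; rounded: -28.5, -3.6).
Then from the ST02 sphere: z² = 70.95² − (x + 27.0)² − (y − 63.9)² with x = -28.504, y = -3.601, so z ≈ 21.800 ≈ 21.8 km.
Check against ST05 (with the unrounded solution): distance 88.53 ≈ 88.53 km. ✓

x ≈ -28.5 km, y ≈ -3.6 km, depth ≈ 21.8 km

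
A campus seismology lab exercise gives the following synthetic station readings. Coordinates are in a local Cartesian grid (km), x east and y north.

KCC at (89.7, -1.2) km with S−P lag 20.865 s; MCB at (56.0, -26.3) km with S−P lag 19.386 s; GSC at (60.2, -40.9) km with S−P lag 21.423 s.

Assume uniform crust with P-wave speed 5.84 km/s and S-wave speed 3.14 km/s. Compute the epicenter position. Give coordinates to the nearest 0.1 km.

Distance from S−P lag: d = Δt · v_P v_S / (v_P − v_S) = Δt · (5.84·3.14)/(5.84−3.14) ≈ 6.7917·Δt.
So d_KCC = 141.71, d_MCB = 131.66, d_GSC = 145.50 km.
Circle about each station: (x − 89.7)² + (y + 1.2)² = 141.71²; (x − 56.0)² + (y + 26.3)² = 131.66²; (x − 60.2)² + (y + 40.9)² = 145.50².
Subtracting pairs of circle equations eliminates x²+y² and gives linear equations (the radical axes):
-67.4 x − 50.2 y = -1472.47
-59.0 x − 79.4 y = -3839.21
Solving the 2×2 system: x ≈ -31.7, y ≈ 71.9 km.
Check against KCC (with the unrounded x, y): √((x − 89.7)²+(y + 1.2)²) = 141.74 ≈ 141.71 km. ✓

-31.7 km east, 71.9 km north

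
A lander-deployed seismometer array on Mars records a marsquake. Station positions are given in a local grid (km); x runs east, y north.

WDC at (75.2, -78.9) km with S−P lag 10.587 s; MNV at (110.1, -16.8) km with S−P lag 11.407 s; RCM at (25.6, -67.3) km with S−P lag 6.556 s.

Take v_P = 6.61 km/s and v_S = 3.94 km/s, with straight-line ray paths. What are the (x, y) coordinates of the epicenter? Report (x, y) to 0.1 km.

Distance from S−P lag: d = Δt · v_P v_S / (v_P − v_S) = Δt · (6.61·3.94)/(6.61−3.94) ≈ 9.7541·Δt.
So d_WDC = 103.27, d_MNV = 111.26, d_RCM = 63.95 km.
Circle about each station: (x − 75.2)² + (y + 78.9)² = 103.27²; (x − 110.1)² + (y + 16.8)² = 111.26²; (x − 25.6)² + (y + 67.3)² = 63.95².
Subtracting the WDC equation from the MNV and RCM equations removes the quadratic terms:
69.8 x + 124.2 y = -1190.09
-99.2 x + 23.2 y = -120.51
Solving the 2×2 system: x ≈ -0.9, y ≈ -9.1 km.

(-0.9, -9.1)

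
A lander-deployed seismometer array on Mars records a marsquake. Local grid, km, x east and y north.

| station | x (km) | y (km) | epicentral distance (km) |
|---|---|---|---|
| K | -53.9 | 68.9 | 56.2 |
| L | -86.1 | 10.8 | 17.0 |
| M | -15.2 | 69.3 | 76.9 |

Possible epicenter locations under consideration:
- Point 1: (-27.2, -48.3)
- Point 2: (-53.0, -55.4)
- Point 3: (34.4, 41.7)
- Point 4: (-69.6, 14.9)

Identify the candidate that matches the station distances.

For each candidate, compare |candidate − station| to the reported distance:
Point 1: residuals K 64.0, L 66.4, M 41.3 → max 66.4 km
Point 2: residuals K 68.1, L 57.0, M 53.4 → max 68.1 km
Point 3: residuals K 36.2, L 107.4, M 20.1 → max 107.4 km
Point 4: residuals K 0.0, L 0.0, M 0.0 → max 0.0 km
Only Point 4 has all residuals ≈ 0.

Point 4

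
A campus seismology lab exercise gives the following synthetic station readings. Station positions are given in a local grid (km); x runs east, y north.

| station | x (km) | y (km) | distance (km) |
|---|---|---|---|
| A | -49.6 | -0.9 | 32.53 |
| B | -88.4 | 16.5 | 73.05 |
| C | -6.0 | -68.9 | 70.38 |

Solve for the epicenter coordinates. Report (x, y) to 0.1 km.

Circle about each station: (x + 49.6)² + (y + 0.9)² = 32.53²; (x + 88.4)² + (y − 16.5)² = 73.05²; (x + 6.0)² + (y + 68.9)² = 70.38².
Subtracting the A equation from the B and C equations removes the quadratic terms:
-77.6 x + 34.8 y = 1347.74
87.2 x − 136.0 y = -1572.90
Solving the 2×2 system: x ≈ -17.1, y ≈ 0.6 km.

(-17.1, 0.6)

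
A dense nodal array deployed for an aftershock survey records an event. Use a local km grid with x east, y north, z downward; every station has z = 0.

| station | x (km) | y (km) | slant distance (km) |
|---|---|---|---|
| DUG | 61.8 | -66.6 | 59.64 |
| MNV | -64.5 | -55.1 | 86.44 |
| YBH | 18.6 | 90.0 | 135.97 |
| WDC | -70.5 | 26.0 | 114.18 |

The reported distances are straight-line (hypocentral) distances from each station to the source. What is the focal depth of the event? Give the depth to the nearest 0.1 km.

z ≈ 29.5 km

Each station gives a sphere (x−x_i)² + (y−y_i)² + z² = d_i² (stations at z=0).
Subtracting the DUG sphere from MNV and YBH: z² cancels, leaving linear equations in x and y:
-252.6 x + 23.0 y = -4973.48
-86.4 x + 313.2 y = -14739.75
Solving: x ≈ 15.801, y ≈ -42.703 km (keep extra digits for the depth step; rounded: 15.8, -42.7).
Then from the DUG sphere: z² = 59.64² − (x − 61.8)² − (y + 66.6)² with x = 15.801, y = -42.703, so z ≈ 29.495 ≈ 29.5 km.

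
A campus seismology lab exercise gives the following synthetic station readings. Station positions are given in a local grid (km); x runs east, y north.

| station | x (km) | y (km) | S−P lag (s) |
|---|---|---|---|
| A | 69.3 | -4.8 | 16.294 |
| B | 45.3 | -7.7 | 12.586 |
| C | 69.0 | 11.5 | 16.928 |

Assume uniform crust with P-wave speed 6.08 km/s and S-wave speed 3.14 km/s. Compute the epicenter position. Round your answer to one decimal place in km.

-34.4 km east, -25.8 km north

Distance from S−P lag: d = Δt · v_P v_S / (v_P − v_S) = Δt · (6.08·3.14)/(6.08−3.14) ≈ 6.4936·Δt.
So d_A = 105.81, d_B = 81.73, d_C = 109.92 km.
Circle about each station: (x − 69.3)² + (y + 4.8)² = 105.81²; (x − 45.3)² + (y + 7.7)² = 81.73²; (x − 69.0)² + (y − 11.5)² = 109.92².
Subtracting the A equation from the B and C equations removes the quadratic terms:
-48.0 x − 5.8 y = 1801.81
-0.6 x + 32.6 y = -818.93
Solving the 2×2 system: x ≈ -34.4, y ≈ -25.8 km.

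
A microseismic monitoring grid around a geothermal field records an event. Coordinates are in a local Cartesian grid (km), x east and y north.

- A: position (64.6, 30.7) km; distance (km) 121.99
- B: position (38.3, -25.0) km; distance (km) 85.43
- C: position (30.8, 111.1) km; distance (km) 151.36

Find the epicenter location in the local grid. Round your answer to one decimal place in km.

Circle about each station: (x − 64.6)² + (y − 30.7)² = 121.99²; (x − 38.3)² + (y + 25.0)² = 85.43²; (x − 30.8)² + (y − 111.1)² = 151.36².
Subtracting the A equation from the B and C equations removes the quadratic terms:
-52.6 x − 111.4 y = 4559.52
-67.6 x + 160.8 y = 147.91
Solving the 2×2 system: x ≈ -46.9, y ≈ -18.8 km.
Check against A (with the unrounded x, y): √((x − 64.6)²+(y − 30.7)²) = 121.98 ≈ 121.99 km. ✓

(-46.9, -18.8)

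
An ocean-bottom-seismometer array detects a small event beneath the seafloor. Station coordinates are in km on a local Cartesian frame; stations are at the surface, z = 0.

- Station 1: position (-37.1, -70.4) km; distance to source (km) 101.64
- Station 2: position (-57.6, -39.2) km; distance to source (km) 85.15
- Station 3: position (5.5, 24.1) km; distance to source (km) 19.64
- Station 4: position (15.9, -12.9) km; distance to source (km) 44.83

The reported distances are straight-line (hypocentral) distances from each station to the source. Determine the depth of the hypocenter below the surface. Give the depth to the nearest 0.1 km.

Each station gives a sphere (x−x_i)² + (y−y_i)² + z² = d_i² (stations at z=0).
Subtracting the Station 1 sphere from Station 2 and Station 3: z² cancels, leaving linear equations in x and y:
-41.0 x + 62.4 y = 1602.00
85.2 x + 189.0 y = 4223.45
Solving: x ≈ -3.003, y ≈ 23.700 km (keep extra digits for the depth step; rounded: -3.0, 23.7).
Then from the Station 1 sphere: z² = 101.64² − (x + 37.1)² − (y + 70.4)² with x = -3.003, y = 23.700, so z ≈ 17.700 ≈ 17.7 km.

z ≈ 17.7 km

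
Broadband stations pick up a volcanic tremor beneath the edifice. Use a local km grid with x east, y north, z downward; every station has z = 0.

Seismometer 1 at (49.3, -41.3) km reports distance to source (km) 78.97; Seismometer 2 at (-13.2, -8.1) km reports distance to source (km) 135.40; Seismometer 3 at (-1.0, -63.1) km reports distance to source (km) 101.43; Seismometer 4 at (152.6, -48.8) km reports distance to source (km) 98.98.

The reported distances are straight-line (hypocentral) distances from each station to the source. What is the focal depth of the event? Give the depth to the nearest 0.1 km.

Each station gives a sphere (x−x_i)² + (y−y_i)² + z² = d_i² (stations at z=0).
Subtracting the Seismometer 1 sphere from Seismometer 2 and Seismometer 3: z² cancels, leaving linear equations in x and y:
-125.0 x + 66.4 y = -15993.23
-100.6 x − 43.6 y = -4205.35
Solving: x ≈ 80.507, y ≈ -89.305 km (keep extra digits for the depth step; rounded: 80.5, -89.3).
Then from the Seismometer 1 sphere: z² = 78.97² − (x − 49.3)² − (y + 41.3)² with x = 80.507, y = -89.305, so z ≈ 54.387 ≈ 54.4 km.

z ≈ 54.4 km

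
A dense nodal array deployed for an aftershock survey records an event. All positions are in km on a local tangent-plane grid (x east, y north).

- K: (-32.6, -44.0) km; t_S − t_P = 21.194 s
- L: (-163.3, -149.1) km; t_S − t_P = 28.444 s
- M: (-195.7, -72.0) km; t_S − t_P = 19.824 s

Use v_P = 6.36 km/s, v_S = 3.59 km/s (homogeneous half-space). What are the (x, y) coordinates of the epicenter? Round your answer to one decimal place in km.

Distance from S−P lag: d = Δt · v_P v_S / (v_P − v_S) = Δt · (6.36·3.59)/(6.36−3.59) ≈ 8.2427·Δt.
So d_K = 174.70, d_L = 234.46, d_M = 163.40 km.
Circle about each station: (x + 32.6)² + (y + 44.0)² = 174.70²; (x + 163.3)² + (y + 149.1)² = 234.46²; (x + 195.7)² + (y + 72.0)² = 163.40².
Subtracting pairs of circle equations eliminates x²+y² and gives linear equations (the radical axes):
-261.4 x − 210.2 y = 21447.54
-326.2 x − 56.0 y = 44304.26
Solving the 2×2 system: x ≈ -150.4, y ≈ 85.0 km.

(-150.4, 85.0)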